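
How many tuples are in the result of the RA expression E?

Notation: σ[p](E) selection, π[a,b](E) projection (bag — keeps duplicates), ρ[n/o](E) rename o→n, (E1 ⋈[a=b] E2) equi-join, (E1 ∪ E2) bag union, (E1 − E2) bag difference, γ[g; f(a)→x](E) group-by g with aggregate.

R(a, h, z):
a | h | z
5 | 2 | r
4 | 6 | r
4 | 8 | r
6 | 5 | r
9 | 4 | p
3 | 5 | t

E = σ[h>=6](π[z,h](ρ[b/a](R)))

Subexpression sizes:
  R → 6
  ρ[b/a](R) → 6
  π[z,h](ρ[b/a](R)) → 6
  σ[h>=6](π[z,h](ρ[b/a](R))) → 2

|E| = 2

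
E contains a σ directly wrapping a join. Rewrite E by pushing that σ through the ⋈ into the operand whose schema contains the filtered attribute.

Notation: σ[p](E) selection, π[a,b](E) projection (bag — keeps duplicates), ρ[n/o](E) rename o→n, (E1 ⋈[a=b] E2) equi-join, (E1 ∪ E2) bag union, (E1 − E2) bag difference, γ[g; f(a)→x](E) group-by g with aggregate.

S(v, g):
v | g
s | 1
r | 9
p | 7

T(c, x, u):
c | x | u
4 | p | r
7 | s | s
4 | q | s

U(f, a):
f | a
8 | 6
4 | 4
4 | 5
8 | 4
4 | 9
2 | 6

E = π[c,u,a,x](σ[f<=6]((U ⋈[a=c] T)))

σ filters on f, owned by the left side.
E' = π[c,u,a,x]((σ[f<=6](U) ⋈[a=c] T))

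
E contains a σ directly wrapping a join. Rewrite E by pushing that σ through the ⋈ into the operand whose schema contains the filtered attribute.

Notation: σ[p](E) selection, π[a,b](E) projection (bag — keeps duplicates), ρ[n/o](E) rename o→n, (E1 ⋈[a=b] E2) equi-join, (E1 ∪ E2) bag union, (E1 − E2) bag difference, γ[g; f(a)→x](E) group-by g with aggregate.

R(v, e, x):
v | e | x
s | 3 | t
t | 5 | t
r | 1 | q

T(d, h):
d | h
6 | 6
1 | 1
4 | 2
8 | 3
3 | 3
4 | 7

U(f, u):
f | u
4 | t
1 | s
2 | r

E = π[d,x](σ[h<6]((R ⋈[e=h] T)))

σ filters on h, owned by the right side.
E' = π[d,x]((R ⋈[e=h] σ[h<6](T)))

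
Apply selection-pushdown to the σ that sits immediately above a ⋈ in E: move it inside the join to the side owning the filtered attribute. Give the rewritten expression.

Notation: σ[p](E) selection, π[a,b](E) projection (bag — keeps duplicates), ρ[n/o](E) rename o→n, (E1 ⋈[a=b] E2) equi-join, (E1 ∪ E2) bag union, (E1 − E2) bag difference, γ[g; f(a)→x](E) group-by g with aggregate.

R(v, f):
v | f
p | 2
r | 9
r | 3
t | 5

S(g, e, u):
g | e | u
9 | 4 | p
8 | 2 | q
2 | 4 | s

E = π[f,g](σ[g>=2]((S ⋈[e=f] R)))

σ filters on g, owned by the left side.
E' = π[f,g]((σ[g>=2](S) ⋈[e=f] R))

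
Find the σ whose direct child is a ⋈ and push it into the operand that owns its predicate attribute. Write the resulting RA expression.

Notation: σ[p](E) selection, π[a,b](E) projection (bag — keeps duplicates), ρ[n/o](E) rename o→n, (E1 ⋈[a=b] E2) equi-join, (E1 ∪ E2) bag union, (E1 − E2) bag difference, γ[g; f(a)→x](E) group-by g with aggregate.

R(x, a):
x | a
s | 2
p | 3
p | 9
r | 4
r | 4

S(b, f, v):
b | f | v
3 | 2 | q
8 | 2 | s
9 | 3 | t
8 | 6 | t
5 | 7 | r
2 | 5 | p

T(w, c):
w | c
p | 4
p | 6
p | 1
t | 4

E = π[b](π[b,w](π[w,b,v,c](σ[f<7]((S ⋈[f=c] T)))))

σ filters on f, owned by the left side.
E' = π[b](π[b,w](π[w,b,v,c]((σ[f<7](S) ⋈[f=c] T))))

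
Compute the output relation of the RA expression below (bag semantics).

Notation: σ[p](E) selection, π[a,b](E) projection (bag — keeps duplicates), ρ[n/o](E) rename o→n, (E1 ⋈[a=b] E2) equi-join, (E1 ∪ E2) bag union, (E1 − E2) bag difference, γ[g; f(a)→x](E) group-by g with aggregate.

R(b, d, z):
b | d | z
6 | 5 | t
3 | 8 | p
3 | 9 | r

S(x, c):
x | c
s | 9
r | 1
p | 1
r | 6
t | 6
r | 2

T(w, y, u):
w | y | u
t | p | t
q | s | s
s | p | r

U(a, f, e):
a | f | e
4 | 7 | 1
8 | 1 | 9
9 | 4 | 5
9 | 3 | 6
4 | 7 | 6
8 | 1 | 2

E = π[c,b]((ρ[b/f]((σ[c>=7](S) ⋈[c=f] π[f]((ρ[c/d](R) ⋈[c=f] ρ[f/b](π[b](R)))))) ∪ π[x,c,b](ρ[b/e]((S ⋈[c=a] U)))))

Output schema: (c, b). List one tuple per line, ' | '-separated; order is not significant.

Subexpression sizes:
  S → 6
  σ[c>=7](S) → 1
  R → 3
  ρ[c/d](R) → 3
  R → 3
  π[b](R) → 3
  ρ[f/b](π[b](R)) → 3
  (ρ[c/d](R) ⋈[c=f] ρ[f/b](π[b](R))) → 0
  π[f]((ρ[c/d](R) ⋈[c=f] ρ[f/b](π[b](R)))) → 0
  (σ[c>=7](S) ⋈[c=f] π[f]((ρ[c/d](R) ⋈[c=f] ρ[f/b](π[b](R))))) → 0
  ρ[b/f]((σ[c>=7](S) ⋈[c=f] π[f]((ρ[c/d](R) ⋈[c=f] ρ[f/b](π[b](R)))))) → 0
  S → 6
  U → 6
  (S ⋈[c=a] U) → 2
  ρ[b/e]((S ⋈[c=a] U)) → 2
  π[x,c,b](ρ[b/e]((S ⋈[c=a] U))) → 2
  (ρ[b/f]((σ[c>=7](S) ⋈[c=f] π[f]((ρ[c/d](R) ⋈[c=f] ρ[f/b](π[b](R)))))) ∪ π[x,c,b](ρ[b/e]((S ⋈[c=a] U)))) → 2
  π[c,b]((ρ[b/f]((σ[c>=7](S) ⋈[c=f] π[f]((ρ[c/d](R) ⋈[c=f] ρ[f/b](π[b](R)))))) ∪ π[x,c,b](ρ[b/e]((S ⋈[c=a] U))))) → 2

== RESULT ==
c | b
9 | 5
9 | 6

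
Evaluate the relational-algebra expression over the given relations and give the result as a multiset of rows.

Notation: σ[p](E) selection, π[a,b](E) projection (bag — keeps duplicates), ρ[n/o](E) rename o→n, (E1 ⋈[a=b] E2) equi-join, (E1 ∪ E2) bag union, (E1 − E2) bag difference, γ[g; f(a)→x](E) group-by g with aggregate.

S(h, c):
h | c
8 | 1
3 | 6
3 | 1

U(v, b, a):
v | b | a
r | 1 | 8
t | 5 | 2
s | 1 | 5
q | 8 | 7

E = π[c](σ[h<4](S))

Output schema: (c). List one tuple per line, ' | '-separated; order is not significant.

Stepwise |·|:
  S → 3
  σ[h<4](S) → 2
  π[c](σ[h<4](S)) → 2

== RESULT ==
c
1
6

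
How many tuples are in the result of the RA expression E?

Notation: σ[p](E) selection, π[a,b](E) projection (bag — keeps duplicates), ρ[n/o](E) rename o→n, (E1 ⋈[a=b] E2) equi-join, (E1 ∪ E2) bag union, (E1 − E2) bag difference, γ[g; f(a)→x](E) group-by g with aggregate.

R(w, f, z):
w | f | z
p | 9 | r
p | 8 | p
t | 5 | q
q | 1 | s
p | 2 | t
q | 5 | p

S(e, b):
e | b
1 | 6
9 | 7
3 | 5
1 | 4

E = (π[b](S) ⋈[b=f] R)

Subexpression sizes:
  S → 4
  π[b](S) → 4
  R → 6
  (π[b](S) ⋈[b=f] R) → 2

|E| = 2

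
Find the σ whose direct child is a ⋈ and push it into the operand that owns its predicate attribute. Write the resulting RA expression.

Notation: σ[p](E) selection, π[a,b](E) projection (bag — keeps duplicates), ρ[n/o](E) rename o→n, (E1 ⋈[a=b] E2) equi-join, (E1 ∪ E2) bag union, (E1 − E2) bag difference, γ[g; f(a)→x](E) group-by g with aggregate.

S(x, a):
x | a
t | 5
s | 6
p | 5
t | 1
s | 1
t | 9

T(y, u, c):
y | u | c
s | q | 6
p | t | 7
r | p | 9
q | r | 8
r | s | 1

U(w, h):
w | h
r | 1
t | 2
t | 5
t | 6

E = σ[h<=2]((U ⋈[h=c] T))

σ filters on h, owned by the left side.
E' = (σ[h<=2](U) ⋈[h=c] T)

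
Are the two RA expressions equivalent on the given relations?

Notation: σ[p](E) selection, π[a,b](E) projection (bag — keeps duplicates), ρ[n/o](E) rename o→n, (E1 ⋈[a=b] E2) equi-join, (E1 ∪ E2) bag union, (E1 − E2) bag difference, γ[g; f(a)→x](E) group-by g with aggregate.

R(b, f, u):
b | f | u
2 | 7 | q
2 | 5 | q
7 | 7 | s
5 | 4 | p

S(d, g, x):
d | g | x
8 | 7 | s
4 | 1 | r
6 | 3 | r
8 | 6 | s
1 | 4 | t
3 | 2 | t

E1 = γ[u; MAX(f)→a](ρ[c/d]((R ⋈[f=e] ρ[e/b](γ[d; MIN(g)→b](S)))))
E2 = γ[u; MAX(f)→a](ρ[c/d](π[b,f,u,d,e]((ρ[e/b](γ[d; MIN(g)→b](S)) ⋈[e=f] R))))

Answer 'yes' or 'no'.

E1 stepwise |·|:
  R → 4
  S → 6
  γ[d; MIN(g)→b](S) → 5
  ρ[e/b](γ[d; MIN(g)→b](S)) → 5
  (R ⋈[f=e] ρ[e/b](γ[d; MIN(g)→b](S))) → 1
  ρ[c/d]((R ⋈[f=e] ρ[e/b](γ[d; MIN(g)→b](S)))) → 1
  γ[u; MAX(f)→a](ρ[c/d]((R ⋈[f=e] ρ[e/b](γ[d; MIN(g)→b](S))))) → 1
E2 stepwise |·|:
  S → 6
  γ[d; MIN(g)→b](S) → 5
  ρ[e/b](γ[d; MIN(g)→b](S)) → 5
  R → 4
  (ρ[e/b](γ[d; MIN(g)→b](S)) ⋈[e=f] R) → 1
  π[b,f,u,d,e]((ρ[e/b](γ[d; MIN(g)→b](S)) ⋈[e=f] R)) → 1
  ρ[c/d](π[b,f,u,d,e]((ρ[e/b](γ[d; MIN(g)→b](S)) ⋈[e=f] R))) → 1
  γ[u; MAX(f)→a](ρ[c/d](π[b,f,u,d,e]((ρ[e/b](γ[d; MIN(g)→b](S)) ⋈[e=f] R)))) → 1

E1 and E2 produce the same multiset:
u | a
p | 4

yes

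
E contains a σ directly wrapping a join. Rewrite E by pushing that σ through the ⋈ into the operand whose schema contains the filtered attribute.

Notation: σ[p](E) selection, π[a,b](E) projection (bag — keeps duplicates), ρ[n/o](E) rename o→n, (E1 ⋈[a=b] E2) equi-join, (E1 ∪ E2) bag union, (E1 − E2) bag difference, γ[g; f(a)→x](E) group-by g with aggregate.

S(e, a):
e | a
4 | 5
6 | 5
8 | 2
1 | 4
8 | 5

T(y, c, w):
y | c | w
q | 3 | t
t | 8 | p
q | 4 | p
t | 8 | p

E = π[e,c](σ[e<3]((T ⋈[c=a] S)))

σ filters on e, owned by the right side.
E' = π[e,c]((T ⋈[c=a] σ[e<3](S)))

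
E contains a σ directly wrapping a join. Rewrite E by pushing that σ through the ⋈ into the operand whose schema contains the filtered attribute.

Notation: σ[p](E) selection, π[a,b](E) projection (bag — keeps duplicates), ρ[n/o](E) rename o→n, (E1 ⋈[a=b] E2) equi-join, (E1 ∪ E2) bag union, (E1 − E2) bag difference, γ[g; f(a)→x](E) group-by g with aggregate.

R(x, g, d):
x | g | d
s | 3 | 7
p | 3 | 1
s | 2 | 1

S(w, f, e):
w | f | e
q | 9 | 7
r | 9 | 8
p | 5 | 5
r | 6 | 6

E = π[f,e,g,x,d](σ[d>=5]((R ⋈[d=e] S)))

σ filters on d, owned by the left side.
E' = π[f,e,g,x,d]((σ[d>=5](R) ⋈[d=e] S))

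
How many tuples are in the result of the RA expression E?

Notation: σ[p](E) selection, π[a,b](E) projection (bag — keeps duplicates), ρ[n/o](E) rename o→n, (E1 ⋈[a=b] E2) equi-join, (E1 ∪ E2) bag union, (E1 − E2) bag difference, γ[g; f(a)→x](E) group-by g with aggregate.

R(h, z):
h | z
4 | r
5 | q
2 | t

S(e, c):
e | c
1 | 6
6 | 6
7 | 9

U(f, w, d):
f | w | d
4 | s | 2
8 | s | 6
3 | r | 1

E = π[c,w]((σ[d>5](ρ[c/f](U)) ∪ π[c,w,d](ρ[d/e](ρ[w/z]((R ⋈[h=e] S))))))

Row counts bottom-up:
  U → 3
  ρ[c/f](U) → 3
  σ[d>5](ρ[c/f](U)) → 1
  R → 3
  S → 3
  (R ⋈[h=e] S) → 0
  ρ[w/z]((R ⋈[h=e] S)) → 0
  ρ[d/e](ρ[w/z]((R ⋈[h=e] S))) → 0
  π[c,w,d](ρ[d/e](ρ[w/z]((R ⋈[h=e] S)))) → 0
  (σ[d>5](ρ[c/f](U)) ∪ π[c,w,d](ρ[d/e](ρ[w/z]((R ⋈[h=e] S))))) → 1
  π[c,w]((σ[d>5](ρ[c/f](U)) ∪ π[c,w,d](ρ[d/e](ρ[w/z]((R ⋈[h=e] S)))))) → 1

|E| = 1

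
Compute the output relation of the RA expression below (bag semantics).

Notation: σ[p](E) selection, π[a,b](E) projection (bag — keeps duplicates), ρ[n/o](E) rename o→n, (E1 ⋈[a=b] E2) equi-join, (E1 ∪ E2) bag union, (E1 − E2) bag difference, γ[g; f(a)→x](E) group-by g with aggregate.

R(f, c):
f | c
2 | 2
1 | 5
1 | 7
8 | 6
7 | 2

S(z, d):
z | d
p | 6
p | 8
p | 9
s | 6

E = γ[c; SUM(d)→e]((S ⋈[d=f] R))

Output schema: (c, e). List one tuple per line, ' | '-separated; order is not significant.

Stepwise |·|:
  S → 4
  R → 5
  (S ⋈[d=f] R) → 1
  γ[c; SUM(d)→e]((S ⋈[d=f] R)) → 1

== RESULT ==
c | e
6 | 8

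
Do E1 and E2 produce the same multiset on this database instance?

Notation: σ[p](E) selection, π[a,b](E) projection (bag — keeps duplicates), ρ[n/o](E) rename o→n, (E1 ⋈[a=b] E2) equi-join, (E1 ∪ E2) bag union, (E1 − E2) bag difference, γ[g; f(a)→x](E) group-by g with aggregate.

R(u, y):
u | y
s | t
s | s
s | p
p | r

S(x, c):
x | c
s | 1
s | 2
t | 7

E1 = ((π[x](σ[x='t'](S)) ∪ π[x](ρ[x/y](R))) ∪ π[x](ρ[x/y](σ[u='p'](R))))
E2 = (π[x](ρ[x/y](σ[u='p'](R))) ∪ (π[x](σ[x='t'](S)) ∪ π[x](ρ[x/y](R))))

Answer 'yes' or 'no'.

E1 per-node cardinality:
  S → 3
  σ[x='t'](S) → 1
  π[x](σ[x='t'](S)) → 1
  R → 4
  ρ[x/y](R) → 4
  π[x](ρ[x/y](R)) → 4
  (π[x](σ[x='t'](S)) ∪ π[x](ρ[x/y](R))) → 5
  R → 4
  σ[u='p'](R) → 1
  ρ[x/y](σ[u='p'](R)) → 1
  π[x](ρ[x/y](σ[u='p'](R))) → 1
  ((π[x](σ[x='t'](S)) ∪ π[x](ρ[x/y](R))) ∪ π[x](ρ[x/y](σ[u='p'](R)))) → 6
E2 per-node cardinality:
  R → 4
  σ[u='p'](R) → 1
  ρ[x/y](σ[u='p'](R)) → 1
  π[x](ρ[x/y](σ[u='p'](R))) → 1
  S → 3
  σ[x='t'](S) → 1
  π[x](σ[x='t'](S)) → 1
  R → 4
  ρ[x/y](R) → 4
  π[x](ρ[x/y](R)) → 4
  (π[x](σ[x='t'](S)) ∪ π[x](ρ[x/y](R))) → 5
  (π[x](ρ[x/y](σ[u='p'](R))) ∪ (π[x](σ[x='t'](S)) ∪ π[x](ρ[x/y](R)))) → 6

E1 and E2 produce the same multiset:
x
p
r
r
s
t
t

yes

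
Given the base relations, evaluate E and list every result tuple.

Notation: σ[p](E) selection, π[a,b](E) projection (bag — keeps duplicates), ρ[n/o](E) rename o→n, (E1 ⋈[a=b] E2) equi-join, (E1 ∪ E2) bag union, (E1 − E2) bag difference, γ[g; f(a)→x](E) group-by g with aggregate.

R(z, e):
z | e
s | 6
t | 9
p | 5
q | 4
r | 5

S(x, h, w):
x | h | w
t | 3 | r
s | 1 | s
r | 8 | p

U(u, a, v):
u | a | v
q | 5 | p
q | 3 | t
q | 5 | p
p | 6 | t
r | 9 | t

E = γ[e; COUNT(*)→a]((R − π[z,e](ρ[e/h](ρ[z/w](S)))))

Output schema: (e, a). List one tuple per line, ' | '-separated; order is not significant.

Row counts bottom-up:
  R → 5
  S → 3
  ρ[z/w](S) → 3
  ρ[e/h](ρ[z/w](S)) → 3
  π[z,e](ρ[e/h](ρ[z/w](S))) → 3
  (R − π[z,e](ρ[e/h](ρ[z/w](S)))) → 5
  γ[e; COUNT(*)→a]((R − π[z,e](ρ[e/h](ρ[z/w](S))))) → 4

== RESULT ==
e | a
4 | 1
5 | 2
6 | 1
9 | 1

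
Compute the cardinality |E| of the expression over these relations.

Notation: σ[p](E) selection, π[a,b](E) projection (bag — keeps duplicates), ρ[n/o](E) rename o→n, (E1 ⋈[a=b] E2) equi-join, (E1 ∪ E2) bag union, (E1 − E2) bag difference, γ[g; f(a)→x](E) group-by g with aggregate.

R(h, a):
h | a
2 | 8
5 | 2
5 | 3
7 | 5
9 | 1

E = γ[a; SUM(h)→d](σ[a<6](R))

Row counts bottom-up:
  R → 5
  σ[a<6](R) → 4
  γ[a; SUM(h)→d](σ[a<6](R)) → 4

|E| = 4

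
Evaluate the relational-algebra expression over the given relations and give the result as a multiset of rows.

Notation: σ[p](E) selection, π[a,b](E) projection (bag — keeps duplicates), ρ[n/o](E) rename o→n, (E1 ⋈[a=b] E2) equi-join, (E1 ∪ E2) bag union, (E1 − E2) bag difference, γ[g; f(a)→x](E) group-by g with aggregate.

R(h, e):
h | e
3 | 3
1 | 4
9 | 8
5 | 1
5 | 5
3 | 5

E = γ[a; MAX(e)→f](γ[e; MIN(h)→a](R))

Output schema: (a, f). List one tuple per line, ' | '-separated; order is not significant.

Subexpression sizes:
  R → 6
  γ[e; MIN(h)→a](R) → 5
  γ[a; MAX(e)→f](γ[e; MIN(h)→a](R)) → 4

== RESULT ==
a | f
1 | 4
3 | 5
5 | 1
9 | 8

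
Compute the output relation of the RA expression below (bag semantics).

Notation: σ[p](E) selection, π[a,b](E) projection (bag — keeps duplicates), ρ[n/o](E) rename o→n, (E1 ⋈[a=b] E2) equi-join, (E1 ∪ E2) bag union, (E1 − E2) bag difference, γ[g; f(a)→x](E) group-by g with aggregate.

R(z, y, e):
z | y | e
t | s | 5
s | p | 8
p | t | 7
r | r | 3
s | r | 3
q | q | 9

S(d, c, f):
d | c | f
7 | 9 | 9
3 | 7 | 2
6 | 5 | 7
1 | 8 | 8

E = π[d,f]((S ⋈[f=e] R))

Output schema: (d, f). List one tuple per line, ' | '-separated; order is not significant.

Subexpression sizes:
  S → 4
  R → 6
  (S ⋈[f=e] R) → 3
  π[d,f]((S ⋈[f=e] R)) → 3

== RESULT ==
d | f
1 | 8
6 | 7
7 | 9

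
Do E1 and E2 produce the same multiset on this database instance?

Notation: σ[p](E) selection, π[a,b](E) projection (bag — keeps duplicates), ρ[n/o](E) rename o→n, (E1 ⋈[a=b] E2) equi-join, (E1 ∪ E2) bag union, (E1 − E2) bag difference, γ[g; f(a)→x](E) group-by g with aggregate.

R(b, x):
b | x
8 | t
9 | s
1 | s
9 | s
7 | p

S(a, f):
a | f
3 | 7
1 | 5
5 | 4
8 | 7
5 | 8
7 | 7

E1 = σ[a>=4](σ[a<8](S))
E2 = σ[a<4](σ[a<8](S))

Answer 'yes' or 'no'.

E1 stepwise |·|:
  S → 6
  σ[a<8](S) → 5
  σ[a>=4](σ[a<8](S)) → 3
E2 stepwise |·|:
  S → 6
  σ[a<8](S) → 5
  σ[a<4](σ[a<8](S)) → 2

E1 result:
a | f
5 | 4
5 | 8
7 | 7
E2 result:
a | f
1 | 5
3 | 7
Witness: (7, 7) appears 1× in E1 but 0× in E2.

no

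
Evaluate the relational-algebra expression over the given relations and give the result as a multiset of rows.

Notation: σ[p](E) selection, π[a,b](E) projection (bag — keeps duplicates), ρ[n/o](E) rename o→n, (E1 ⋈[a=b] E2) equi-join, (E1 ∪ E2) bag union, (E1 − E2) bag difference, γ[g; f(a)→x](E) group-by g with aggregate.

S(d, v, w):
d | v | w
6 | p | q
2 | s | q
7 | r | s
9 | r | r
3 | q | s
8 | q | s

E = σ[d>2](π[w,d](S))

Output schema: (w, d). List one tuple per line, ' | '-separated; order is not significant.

Per-node cardinality:
  S → 6
  π[w,d](S) → 6
  σ[d>2](π[w,d](S)) → 5

== RESULT ==
w | d
q | 6
r | 9
s | 3
s | 7
s | 8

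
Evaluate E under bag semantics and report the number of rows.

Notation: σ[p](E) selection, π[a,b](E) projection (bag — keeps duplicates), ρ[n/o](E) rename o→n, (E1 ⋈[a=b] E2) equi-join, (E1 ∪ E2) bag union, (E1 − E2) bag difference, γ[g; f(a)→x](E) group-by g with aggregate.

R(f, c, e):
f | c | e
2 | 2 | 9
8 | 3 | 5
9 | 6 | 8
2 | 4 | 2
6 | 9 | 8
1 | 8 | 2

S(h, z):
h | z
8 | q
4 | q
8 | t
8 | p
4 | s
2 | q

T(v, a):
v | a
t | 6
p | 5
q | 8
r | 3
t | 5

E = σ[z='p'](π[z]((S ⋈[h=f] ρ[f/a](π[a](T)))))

Stepwise |·|:
  S → 6
  T → 5
  π[a](T) → 5
  ρ[f/a](π[a](T)) → 5
  (S ⋈[h=f] ρ[f/a](π[a](T))) → 3
  π[z]((S ⋈[h=f] ρ[f/a](π[a](T)))) → 3
  σ[z='p'](π[z]((S ⋈[h=f] ρ[f/a](π[a](T))))) → 1

|E| = 1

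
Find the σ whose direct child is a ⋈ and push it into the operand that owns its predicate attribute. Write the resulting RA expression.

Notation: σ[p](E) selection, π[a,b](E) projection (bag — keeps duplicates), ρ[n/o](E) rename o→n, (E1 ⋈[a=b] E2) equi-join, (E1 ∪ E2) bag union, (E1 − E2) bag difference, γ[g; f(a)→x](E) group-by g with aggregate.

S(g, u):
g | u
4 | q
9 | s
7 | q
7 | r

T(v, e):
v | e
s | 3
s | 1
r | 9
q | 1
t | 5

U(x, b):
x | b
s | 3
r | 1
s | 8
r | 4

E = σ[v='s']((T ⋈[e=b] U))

σ filters on v, owned by the left side.
E' = (σ[v='s'](T) ⋈[e=b] U)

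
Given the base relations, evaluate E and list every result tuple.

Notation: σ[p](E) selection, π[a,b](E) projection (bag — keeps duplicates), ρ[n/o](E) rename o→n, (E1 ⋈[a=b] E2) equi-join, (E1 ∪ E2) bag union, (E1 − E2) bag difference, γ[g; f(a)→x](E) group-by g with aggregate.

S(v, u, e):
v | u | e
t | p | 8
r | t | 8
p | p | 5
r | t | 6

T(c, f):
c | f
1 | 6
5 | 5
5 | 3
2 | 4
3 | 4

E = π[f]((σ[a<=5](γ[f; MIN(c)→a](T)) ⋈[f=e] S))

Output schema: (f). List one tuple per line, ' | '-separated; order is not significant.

Stepwise |·|:
  T → 5
  γ[f; MIN(c)→a](T) → 4
  σ[a<=5](γ[f; MIN(c)→a](T)) → 4
  S → 4
  (σ[a<=5](γ[f; MIN(c)→a](T)) ⋈[f=e] S) → 2
  π[f]((σ[a<=5](γ[f; MIN(c)→a](T)) ⋈[f=e] S)) → 2

== RESULT ==
f
5
6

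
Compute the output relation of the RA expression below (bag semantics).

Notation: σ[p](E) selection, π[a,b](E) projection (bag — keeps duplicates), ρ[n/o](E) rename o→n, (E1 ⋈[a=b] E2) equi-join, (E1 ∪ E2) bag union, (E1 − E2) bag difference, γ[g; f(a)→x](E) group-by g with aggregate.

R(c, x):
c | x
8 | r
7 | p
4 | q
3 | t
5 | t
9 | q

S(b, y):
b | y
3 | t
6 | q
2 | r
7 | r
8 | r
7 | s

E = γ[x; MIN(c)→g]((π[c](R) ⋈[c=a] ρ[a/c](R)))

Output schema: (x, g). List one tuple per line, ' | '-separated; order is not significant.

Row counts bottom-up:
  R → 6
  π[c](R) → 6
  R → 6
  ρ[a/c](R) → 6
  (π[c](R) ⋈[c=a] ρ[a/c](R)) → 6
  γ[x; MIN(c)→g]((π[c](R) ⋈[c=a] ρ[a/c](R))) → 4

== RESULT ==
x | g
p | 7
q | 4
r | 8
t | 3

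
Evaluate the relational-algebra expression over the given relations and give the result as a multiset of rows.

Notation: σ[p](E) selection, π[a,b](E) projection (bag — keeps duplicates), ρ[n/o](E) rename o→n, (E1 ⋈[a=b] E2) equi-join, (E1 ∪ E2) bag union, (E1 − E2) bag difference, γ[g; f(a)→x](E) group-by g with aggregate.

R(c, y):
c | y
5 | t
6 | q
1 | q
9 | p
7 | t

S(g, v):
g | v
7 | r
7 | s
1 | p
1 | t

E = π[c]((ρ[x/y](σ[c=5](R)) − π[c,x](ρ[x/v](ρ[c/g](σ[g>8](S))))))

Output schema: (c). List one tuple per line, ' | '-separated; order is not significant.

Row counts bottom-up:
  R → 5
  σ[c=5](R) → 1
  ρ[x/y](σ[c=5](R)) → 1
  S → 4
  σ[g>8](S) → 0
  ρ[c/g](σ[g>8](S)) → 0
  ρ[x/v](ρ[c/g](σ[g>8](S))) → 0
  π[c,x](ρ[x/v](ρ[c/g](σ[g>8](S)))) → 0
  (ρ[x/y](σ[c=5](R)) − π[c,x](ρ[x/v](ρ[c/g](σ[g>8](S))))) → 1
  π[c]((ρ[x/y](σ[c=5](R)) − π[c,x](ρ[x/v](ρ[c/g](σ[g>8](S)))))) → 1

== RESULT ==
c
5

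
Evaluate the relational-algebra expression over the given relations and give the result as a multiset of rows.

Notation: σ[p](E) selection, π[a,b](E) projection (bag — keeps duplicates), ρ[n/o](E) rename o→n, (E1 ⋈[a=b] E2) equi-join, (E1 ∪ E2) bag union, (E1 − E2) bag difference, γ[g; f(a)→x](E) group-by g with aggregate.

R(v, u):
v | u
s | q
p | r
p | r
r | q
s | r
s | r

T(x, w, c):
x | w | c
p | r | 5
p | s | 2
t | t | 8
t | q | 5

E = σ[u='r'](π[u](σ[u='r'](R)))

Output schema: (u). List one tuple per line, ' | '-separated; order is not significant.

Stepwise |·|:
  R → 6
  σ[u='r'](R) → 4
  π[u](σ[u='r'](R)) → 4
  σ[u='r'](π[u](σ[u='r'](R))) → 4

== RESULT ==
u
r
r
r
r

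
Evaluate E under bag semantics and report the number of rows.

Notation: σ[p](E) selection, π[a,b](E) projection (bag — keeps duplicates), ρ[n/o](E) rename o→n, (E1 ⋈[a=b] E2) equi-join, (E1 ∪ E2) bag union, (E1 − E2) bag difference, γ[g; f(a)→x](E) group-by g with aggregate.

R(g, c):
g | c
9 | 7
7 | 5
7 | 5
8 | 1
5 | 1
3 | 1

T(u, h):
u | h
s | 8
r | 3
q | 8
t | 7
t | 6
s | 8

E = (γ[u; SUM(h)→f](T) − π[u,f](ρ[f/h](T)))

Stepwise |·|:
  T → 6
  γ[u; SUM(h)→f](T) → 4
  T → 6
  ρ[f/h](T) → 6
  π[u,f](ρ[f/h](T)) → 6
  (γ[u; SUM(h)→f](T) − π[u,f](ρ[f/h](T))) → 2

|E| = 2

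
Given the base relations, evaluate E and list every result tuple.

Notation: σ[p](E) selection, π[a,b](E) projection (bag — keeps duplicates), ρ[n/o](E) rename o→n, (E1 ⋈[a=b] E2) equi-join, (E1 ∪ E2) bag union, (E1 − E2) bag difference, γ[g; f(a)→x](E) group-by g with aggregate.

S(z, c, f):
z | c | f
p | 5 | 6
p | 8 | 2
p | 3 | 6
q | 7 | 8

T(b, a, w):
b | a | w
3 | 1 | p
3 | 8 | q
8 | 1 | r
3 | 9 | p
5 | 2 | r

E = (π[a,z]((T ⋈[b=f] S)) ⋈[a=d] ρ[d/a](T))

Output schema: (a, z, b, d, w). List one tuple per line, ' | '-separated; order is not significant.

Subexpression sizes:
  T → 5
  S → 4
  (T ⋈[b=f] S) → 1
  π[a,z]((T ⋈[b=f] S)) → 1
  T → 5
  ρ[d/a](T) → 5
  (π[a,z]((T ⋈[b=f] S)) ⋈[a=d] ρ[d/a](T)) → 2

== RESULT ==
a | z | b | d | w
1 | q | 3 | 1 | p
1 | q | 8 | 1 | r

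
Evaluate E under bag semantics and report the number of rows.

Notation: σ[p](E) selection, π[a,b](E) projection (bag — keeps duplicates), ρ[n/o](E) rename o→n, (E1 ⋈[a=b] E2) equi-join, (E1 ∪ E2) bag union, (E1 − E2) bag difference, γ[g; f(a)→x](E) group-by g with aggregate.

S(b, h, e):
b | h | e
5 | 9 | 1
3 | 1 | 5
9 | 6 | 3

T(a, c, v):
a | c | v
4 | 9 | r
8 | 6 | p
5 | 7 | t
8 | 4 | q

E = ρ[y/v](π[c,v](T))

Subexpression sizes:
  T → 4
  π[c,v](T) → 4
  ρ[y/v](π[c,v](T)) → 4

|E| = 4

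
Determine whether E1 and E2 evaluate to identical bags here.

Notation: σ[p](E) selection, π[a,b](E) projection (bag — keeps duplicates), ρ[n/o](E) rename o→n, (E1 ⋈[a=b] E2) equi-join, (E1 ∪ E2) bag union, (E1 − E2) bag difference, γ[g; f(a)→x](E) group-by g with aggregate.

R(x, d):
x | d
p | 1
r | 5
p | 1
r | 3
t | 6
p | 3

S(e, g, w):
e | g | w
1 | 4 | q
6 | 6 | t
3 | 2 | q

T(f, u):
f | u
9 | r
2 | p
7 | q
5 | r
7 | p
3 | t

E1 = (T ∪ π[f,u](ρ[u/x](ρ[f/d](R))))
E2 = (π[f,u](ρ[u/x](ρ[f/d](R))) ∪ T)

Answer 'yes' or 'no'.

E1 row counts bottom-up:
  T → 6
  R → 6
  ρ[f/d](R) → 6
  ρ[u/x](ρ[f/d](R)) → 6
  π[f,u](ρ[u/x](ρ[f/d](R))) → 6
  (T ∪ π[f,u](ρ[u/x](ρ[f/d](R)))) → 12
E2 row counts bottom-up:
  R → 6
  ρ[f/d](R) → 6
  ρ[u/x](ρ[f/d](R)) → 6
  π[f,u](ρ[u/x](ρ[f/d](R))) → 6
  T → 6
  (π[f,u](ρ[u/x](ρ[f/d](R))) ∪ T) → 12

E1 and E2 produce the same multiset:
f | u
1 | p
1 | p
2 | p
3 | p
3 | r
3 | t
5 | r
5 | r
6 | t
7 | p
7 | q
9 | r

yes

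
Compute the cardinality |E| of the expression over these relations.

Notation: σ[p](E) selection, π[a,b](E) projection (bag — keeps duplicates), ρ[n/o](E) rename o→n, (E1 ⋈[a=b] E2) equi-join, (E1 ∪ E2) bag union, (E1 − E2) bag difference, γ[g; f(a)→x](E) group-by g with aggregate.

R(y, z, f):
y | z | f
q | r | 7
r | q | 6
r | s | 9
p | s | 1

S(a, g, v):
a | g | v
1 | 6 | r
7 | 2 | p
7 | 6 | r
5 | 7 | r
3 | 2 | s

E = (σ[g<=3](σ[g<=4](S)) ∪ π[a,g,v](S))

Subexpression sizes:
  S → 5
  σ[g<=4](S) → 2
  σ[g<=3](σ[g<=4](S)) → 2
  S → 5
  π[a,g,v](S) → 5
  (σ[g<=3](σ[g<=4](S)) ∪ π[a,g,v](S)) → 7

|E| = 7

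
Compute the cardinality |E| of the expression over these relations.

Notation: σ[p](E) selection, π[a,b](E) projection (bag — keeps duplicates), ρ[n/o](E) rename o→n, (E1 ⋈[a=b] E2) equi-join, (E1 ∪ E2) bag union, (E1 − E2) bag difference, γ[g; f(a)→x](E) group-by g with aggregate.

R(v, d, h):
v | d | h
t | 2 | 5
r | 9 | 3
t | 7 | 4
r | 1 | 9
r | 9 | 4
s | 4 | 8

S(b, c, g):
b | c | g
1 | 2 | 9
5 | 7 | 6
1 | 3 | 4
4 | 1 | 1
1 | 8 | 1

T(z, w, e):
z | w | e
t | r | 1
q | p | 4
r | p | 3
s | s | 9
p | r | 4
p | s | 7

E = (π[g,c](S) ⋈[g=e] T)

Stepwise |·|:
  S → 5
  π[g,c](S) → 5
  T → 6
  (π[g,c](S) ⋈[g=e] T) → 5

|E| = 5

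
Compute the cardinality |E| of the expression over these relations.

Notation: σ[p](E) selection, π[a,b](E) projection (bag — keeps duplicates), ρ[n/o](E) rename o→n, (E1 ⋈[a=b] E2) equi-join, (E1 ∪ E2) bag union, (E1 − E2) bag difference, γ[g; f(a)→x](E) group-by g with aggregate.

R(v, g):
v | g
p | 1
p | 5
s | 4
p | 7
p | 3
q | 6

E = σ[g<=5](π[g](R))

Stepwise |·|:
  R → 6
  π[g](R) → 6
  σ[g<=5](π[g](R)) → 4

|E| = 4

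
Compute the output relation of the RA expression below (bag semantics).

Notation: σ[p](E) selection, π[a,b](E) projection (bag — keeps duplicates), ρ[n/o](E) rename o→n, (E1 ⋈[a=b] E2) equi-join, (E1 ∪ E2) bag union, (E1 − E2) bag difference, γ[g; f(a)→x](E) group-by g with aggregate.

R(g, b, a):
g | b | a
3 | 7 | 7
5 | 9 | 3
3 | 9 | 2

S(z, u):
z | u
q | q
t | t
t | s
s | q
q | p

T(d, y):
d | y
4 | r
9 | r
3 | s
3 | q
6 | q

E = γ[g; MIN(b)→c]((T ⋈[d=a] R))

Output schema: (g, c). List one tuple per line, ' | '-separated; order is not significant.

Subexpression sizes:
  T → 5
  R → 3
  (T ⋈[d=a] R) → 2
  γ[g; MIN(b)→c]((T ⋈[d=a] R)) → 1

== RESULT ==
g | c
5 | 9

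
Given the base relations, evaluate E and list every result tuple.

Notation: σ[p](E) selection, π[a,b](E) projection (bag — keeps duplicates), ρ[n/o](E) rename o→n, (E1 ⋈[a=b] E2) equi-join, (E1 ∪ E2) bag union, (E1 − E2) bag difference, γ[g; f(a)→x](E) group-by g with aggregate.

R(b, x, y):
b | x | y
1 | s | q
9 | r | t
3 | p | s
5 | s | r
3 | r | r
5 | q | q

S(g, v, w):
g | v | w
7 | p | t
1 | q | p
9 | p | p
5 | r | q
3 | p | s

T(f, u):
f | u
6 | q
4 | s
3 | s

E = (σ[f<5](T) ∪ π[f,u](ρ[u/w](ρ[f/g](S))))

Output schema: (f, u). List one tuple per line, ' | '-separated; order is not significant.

Row counts bottom-up:
  T → 3
  σ[f<5](T) → 2
  S → 5
  ρ[f/g](S) → 5
  ρ[u/w](ρ[f/g](S)) → 5
  π[f,u](ρ[u/w](ρ[f/g](S))) → 5
  (σ[f<5](T) ∪ π[f,u](ρ[u/w](ρ[f/g](S)))) → 7

== RESULT ==
f | u
1 | p
3 | s
3 | s
4 | s
5 | q
7 | t
9 | p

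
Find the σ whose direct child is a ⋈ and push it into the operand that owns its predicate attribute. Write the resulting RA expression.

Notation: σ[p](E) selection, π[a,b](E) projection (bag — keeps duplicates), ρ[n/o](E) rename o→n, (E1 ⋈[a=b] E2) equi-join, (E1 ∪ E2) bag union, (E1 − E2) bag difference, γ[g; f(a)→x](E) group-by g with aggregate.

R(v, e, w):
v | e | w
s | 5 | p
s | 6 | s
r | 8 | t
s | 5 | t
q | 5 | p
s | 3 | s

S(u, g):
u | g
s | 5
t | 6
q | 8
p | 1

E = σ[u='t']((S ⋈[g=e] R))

σ filters on u, owned by the left side.
E' = (σ[u='t'](S) ⋈[g=e] R)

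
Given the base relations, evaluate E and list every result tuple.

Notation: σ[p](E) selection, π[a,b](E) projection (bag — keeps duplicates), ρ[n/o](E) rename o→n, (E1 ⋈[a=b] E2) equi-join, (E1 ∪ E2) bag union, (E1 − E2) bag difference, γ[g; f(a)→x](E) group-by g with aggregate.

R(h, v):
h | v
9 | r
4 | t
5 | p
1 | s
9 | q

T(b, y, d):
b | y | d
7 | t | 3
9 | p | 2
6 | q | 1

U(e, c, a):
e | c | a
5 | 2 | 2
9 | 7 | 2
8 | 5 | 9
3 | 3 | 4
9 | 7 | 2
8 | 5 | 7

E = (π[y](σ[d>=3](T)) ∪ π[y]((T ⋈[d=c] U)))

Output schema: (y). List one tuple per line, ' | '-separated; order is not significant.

Subexpression sizes:
  T → 3
  σ[d>=3](T) → 1
  π[y](σ[d>=3](T)) → 1
  T → 3
  U → 6
  (T ⋈[d=c] U) → 2
  π[y]((T ⋈[d=c] U)) → 2
  (π[y](σ[d>=3](T)) ∪ π[y]((T ⋈[d=c] U))) → 3

== RESULT ==
y
p
t
t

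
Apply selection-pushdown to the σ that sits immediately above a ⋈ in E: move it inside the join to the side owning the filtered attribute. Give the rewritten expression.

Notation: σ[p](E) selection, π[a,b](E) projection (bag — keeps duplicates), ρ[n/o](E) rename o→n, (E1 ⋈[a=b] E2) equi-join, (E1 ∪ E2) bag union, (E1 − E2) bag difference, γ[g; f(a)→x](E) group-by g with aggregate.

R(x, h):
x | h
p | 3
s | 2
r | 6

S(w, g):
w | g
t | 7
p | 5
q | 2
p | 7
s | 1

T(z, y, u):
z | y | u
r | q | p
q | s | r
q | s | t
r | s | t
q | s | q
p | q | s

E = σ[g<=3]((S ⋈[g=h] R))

σ filters on g, owned by the left side.
E' = (σ[g<=3](S) ⋈[g=h] R)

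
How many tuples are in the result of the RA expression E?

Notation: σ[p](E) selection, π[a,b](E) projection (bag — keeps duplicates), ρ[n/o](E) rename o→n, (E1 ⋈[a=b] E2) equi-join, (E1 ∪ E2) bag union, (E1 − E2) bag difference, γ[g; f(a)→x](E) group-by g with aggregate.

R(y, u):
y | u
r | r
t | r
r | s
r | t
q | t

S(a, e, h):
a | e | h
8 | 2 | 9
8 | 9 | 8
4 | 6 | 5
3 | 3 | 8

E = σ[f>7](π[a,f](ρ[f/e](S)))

Row counts bottom-up:
  S → 4
  ρ[f/e](S) → 4
  π[a,f](ρ[f/e](S)) → 4
  σ[f>7](π[a,f](ρ[f/e](S))) → 1

|E| = 1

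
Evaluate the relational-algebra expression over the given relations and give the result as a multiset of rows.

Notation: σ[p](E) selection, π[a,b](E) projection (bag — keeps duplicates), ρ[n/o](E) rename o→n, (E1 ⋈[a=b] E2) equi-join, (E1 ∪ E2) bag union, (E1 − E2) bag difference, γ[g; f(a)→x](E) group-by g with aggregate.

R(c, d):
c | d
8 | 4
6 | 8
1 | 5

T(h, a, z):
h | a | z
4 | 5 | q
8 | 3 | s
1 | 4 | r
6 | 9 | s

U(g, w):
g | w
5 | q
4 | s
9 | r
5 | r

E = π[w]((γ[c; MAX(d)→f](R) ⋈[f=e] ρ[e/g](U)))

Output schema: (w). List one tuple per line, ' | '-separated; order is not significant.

Per-node cardinality:
  R → 3
  γ[c; MAX(d)→f](R) → 3
  U → 4
  ρ[e/g](U) → 4
  (γ[c; MAX(d)→f](R) ⋈[f=e] ρ[e/g](U)) → 3
  π[w]((γ[c; MAX(d)→f](R) ⋈[f=e] ρ[e/g](U))) → 3

== RESULT ==
w
q
r
s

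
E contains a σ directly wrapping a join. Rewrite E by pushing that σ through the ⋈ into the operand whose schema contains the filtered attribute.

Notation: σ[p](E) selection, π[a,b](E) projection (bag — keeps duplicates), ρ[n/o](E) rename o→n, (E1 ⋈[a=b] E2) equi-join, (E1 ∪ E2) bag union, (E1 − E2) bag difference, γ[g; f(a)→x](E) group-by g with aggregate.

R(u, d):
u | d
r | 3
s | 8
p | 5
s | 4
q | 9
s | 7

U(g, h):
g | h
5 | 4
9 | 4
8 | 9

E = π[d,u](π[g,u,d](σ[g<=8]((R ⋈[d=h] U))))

σ filters on g, owned by the right side.
E' = π[d,u](π[g,u,d]((R ⋈[d=h] σ[g<=8](U))))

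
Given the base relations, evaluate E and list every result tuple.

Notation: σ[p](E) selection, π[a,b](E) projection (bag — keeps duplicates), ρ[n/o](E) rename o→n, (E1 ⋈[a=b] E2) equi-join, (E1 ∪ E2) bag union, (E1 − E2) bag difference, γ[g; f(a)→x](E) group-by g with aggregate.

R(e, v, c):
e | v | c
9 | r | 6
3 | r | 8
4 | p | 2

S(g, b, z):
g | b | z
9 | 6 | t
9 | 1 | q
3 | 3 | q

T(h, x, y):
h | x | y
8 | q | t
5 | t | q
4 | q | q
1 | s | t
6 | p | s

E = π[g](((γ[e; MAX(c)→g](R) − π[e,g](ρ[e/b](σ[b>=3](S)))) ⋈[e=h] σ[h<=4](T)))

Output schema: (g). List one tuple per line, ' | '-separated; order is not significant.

Stepwise |·|:
  R → 3
  γ[e; MAX(c)→g](R) → 3
  S → 3
  σ[b>=3](S) → 2
  ρ[e/b](σ[b>=3](S)) → 2
  π[e,g](ρ[e/b](σ[b>=3](S))) → 2
  (γ[e; MAX(c)→g](R) − π[e,g](ρ[e/b](σ[b>=3](S)))) → 3
  T → 5
  σ[h<=4](T) → 2
  ((γ[e; MAX(c)→g](R) − π[e,g](ρ[e/b](σ[b>=3](S)))) ⋈[e=h] σ[h<=4](T)) → 1
  π[g](((γ[e; MAX(c)→g](R) − π[e,g](ρ[e/b](σ[b>=3](S)))) ⋈[e=h] σ[h<=4](T))) → 1

== RESULT ==
g
2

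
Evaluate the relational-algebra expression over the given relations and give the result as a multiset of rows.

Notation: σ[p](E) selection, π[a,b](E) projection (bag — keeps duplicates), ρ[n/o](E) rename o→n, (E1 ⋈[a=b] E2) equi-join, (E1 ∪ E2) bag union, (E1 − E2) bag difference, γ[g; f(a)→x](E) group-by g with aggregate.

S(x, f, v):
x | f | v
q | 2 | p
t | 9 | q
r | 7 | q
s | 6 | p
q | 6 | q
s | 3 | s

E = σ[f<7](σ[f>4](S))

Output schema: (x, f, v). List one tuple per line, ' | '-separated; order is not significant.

Stepwise |·|:
  S → 6
  σ[f>4](S) → 4
  σ[f<7](σ[f>4](S)) → 2

== RESULT ==
x | f | v
q | 6 | q
s | 6 | p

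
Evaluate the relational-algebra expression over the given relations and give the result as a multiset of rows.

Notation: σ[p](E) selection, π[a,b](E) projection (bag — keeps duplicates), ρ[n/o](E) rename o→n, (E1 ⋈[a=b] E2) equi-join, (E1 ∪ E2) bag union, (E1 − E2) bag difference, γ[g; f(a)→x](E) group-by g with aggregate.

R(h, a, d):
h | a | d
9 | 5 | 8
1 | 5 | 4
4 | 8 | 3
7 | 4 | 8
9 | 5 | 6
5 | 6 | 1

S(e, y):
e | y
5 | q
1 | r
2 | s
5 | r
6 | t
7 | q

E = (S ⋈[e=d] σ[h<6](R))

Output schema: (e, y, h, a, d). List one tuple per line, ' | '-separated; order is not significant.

Per-node cardinality:
  S → 6
  R → 6
  σ[h<6](R) → 3
  (S ⋈[e=d] σ[h<6](R)) → 1

== RESULT ==
e | y | h | a | d
1 | r | 5 | 6 | 1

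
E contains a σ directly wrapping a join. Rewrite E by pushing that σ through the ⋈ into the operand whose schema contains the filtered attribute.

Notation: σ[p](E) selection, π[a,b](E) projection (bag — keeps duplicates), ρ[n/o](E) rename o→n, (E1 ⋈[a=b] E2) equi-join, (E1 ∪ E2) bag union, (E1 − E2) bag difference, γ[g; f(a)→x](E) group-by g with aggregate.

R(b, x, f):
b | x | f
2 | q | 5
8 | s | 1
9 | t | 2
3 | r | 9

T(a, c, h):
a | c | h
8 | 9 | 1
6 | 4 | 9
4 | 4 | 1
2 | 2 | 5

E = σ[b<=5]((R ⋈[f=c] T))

σ filters on b, owned by the left side.
E' = (σ[b<=5](R) ⋈[f=c] T)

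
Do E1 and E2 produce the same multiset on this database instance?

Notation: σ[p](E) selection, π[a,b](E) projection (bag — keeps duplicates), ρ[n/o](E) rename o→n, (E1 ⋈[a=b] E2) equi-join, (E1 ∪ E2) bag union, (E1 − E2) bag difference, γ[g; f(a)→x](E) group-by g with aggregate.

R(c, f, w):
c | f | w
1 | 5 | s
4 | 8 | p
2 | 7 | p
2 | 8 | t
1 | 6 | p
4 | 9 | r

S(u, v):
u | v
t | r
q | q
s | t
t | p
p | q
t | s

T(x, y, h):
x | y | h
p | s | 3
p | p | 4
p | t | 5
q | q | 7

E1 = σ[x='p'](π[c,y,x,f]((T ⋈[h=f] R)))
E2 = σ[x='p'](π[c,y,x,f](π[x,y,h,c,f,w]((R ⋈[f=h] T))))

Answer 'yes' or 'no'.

E1 row counts bottom-up:
  T → 4
  R → 6
  (T ⋈[h=f] R) → 2
  π[c,y,x,f]((T ⋈[h=f] R)) → 2
  σ[x='p'](π[c,y,x,f]((T ⋈[h=f] R))) → 1
E2 row counts bottom-up:
  R → 6
  T → 4
  (R ⋈[f=h] T) → 2
  π[x,y,h,c,f,w]((R ⋈[f=h] T)) → 2
  π[c,y,x,f](π[x,y,h,c,f,w]((R ⋈[f=h] T))) → 2
  σ[x='p'](π[c,y,x,f](π[x,y,h,c,f,w]((R ⋈[f=h] T)))) → 1

E1 and E2 produce the same multiset:
c | y | x | f
1 | t | p | 5

yes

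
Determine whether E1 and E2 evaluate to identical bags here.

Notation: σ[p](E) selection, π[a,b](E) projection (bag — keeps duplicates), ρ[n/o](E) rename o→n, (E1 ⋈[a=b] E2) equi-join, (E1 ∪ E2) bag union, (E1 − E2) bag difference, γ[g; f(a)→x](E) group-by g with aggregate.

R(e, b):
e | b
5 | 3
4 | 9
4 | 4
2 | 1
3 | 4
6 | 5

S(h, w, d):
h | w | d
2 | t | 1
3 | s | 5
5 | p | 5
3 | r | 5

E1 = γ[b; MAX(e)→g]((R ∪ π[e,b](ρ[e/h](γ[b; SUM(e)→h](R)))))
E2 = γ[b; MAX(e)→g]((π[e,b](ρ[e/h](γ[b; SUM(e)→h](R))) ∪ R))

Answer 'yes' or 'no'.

E1 per-node cardinality:
  R → 6
  R → 6
  γ[b; SUM(e)→h](R) → 5
  ρ[e/h](γ[b; SUM(e)→h](R)) → 5
  π[e,b](ρ[e/h](γ[b; SUM(e)→h](R))) → 5
  (R ∪ π[e,b](ρ[e/h](γ[b; SUM(e)→h](R)))) → 11
  γ[b; MAX(e)→g]((R ∪ π[e,b](ρ[e/h](γ[b; SUM(e)→h](R))))) → 5
E2 per-node cardinality:
  R → 6
  γ[b; SUM(e)→h](R) → 5
  ρ[e/h](γ[b; SUM(e)→h](R)) → 5
  π[e,b](ρ[e/h](γ[b; SUM(e)→h](R))) → 5
  R → 6
  (π[e,b](ρ[e/h](γ[b; SUM(e)→h](R))) ∪ R) → 11
  γ[b; MAX(e)→g]((π[e,b](ρ[e/h](γ[b; SUM(e)→h](R))) ∪ R)) → 5

E1 and E2 produce the same multiset:
b | g
1 | 2
3 | 5
4 | 7
5 | 6
9 | 4

yes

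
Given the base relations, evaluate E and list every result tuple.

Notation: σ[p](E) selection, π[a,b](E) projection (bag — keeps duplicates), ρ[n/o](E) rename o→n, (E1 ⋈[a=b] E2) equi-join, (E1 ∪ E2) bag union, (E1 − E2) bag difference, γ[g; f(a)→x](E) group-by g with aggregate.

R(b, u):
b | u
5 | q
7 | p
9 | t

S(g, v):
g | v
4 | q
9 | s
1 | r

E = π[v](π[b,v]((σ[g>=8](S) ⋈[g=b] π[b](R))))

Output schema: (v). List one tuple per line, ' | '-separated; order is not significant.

Row counts bottom-up:
  S → 3
  σ[g>=8](S) → 1
  R → 3
  π[b](R) → 3
  (σ[g>=8](S) ⋈[g=b] π[b](R)) → 1
  π[b,v]((σ[g>=8](S) ⋈[g=b] π[b](R))) → 1
  π[v](π[b,v]((σ[g>=8](S) ⋈[g=b] π[b](R)))) → 1

== RESULT ==
v
s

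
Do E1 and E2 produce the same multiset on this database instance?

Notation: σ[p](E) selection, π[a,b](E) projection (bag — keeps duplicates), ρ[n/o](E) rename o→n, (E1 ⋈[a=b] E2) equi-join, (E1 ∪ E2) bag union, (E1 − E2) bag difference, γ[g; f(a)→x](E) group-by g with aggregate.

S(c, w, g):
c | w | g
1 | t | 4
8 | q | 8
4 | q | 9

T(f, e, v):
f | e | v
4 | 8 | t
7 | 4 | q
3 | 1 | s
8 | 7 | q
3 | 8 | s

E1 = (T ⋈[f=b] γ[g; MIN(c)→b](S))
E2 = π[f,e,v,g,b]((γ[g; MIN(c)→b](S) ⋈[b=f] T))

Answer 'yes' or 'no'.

E1 per-node cardinality:
  T → 5
  S → 3
  γ[g; MIN(c)→b](S) → 3
  (T ⋈[f=b] γ[g; MIN(c)→b](S)) → 2
E2 per-node cardinality:
  S → 3
  γ[g; MIN(c)→b](S) → 3
  T → 5
  (γ[g; MIN(c)→b](S) ⋈[b=f] T) → 2
  π[f,e,v,g,b]((γ[g; MIN(c)→b](S) ⋈[b=f] T)) → 2

E1 and E2 produce the same multiset:
f | e | v | g | b
4 | 8 | t | 9 | 4
8 | 7 | q | 8 | 8

yes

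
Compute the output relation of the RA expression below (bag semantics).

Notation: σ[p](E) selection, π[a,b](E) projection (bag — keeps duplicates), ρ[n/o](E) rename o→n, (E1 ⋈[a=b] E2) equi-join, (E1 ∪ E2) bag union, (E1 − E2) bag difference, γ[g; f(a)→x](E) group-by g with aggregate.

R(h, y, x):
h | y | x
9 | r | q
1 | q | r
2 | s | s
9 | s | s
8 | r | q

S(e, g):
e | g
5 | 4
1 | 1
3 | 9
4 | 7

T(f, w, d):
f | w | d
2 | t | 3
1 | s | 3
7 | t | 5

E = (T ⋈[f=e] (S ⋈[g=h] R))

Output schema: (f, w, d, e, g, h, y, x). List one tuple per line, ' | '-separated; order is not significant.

Per-node cardinality:
  T → 3
  S → 4
  R → 5
  (S ⋈[g=h] R) → 3
  (T ⋈[f=e] (S ⋈[g=h] R)) → 1

== RESULT ==
f | w | d | e | g | h | y | x
1 | s | 3 | 1 | 1 | 1 | q | r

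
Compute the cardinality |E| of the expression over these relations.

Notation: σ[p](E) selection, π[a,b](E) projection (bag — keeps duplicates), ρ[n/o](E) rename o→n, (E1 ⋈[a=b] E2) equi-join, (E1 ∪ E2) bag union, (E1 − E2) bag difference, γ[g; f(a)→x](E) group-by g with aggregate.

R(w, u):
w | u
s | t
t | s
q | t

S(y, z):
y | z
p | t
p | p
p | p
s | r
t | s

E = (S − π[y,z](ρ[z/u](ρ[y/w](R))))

Row counts bottom-up:
  S → 5
  R → 3
  ρ[y/w](R) → 3
  ρ[z/u](ρ[y/w](R)) → 3
  π[y,z](ρ[z/u](ρ[y/w](R))) → 3
  (S − π[y,z](ρ[z/u](ρ[y/w](R)))) → 4

|E| = 4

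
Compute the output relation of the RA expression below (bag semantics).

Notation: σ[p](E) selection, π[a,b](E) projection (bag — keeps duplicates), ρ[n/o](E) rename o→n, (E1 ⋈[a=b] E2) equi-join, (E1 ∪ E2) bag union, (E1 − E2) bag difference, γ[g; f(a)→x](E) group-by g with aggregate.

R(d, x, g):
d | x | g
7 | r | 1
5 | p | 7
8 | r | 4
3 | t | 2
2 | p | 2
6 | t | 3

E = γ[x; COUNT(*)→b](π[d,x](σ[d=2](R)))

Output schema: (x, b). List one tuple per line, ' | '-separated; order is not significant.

Per-node cardinality:
  R → 6
  σ[d=2](R) → 1
  π[d,x](σ[d=2](R)) → 1
  γ[x; COUNT(*)→b](π[d,x](σ[d=2](R))) → 1

== RESULT ==
x | b
p | 1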